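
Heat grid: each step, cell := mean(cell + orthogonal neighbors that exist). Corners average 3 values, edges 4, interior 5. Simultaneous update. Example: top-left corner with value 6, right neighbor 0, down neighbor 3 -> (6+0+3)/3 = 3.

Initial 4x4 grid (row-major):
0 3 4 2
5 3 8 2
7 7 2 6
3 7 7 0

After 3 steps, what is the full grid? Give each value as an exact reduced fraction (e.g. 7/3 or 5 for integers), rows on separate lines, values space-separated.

After step 1:
  8/3 5/2 17/4 8/3
  15/4 26/5 19/5 9/2
  11/2 26/5 6 5/2
  17/3 6 4 13/3
After step 2:
  107/36 877/240 793/240 137/36
  1027/240 409/100 19/4 101/30
  1207/240 279/50 43/10 13/3
  103/18 313/60 61/12 65/18
After step 3:
  1963/540 25237/7200 1117/288 7543/2160
  29467/7200 3353/750 23773/6000 1463/360
  37099/7200 29059/6000 3607/750 281/72
  11497/2160 9721/1800 1639/360 469/108

Answer: 1963/540 25237/7200 1117/288 7543/2160
29467/7200 3353/750 23773/6000 1463/360
37099/7200 29059/6000 3607/750 281/72
11497/2160 9721/1800 1639/360 469/108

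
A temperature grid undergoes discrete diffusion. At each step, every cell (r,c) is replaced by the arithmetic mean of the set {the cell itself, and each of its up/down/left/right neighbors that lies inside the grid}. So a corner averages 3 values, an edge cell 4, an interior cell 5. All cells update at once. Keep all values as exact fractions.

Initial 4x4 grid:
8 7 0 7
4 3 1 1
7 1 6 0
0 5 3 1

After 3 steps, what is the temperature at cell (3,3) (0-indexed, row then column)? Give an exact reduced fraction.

Answer: 4817/2160

Derivation:
Step 1: cell (3,3) = 4/3
Step 2: cell (3,3) = 85/36
Step 3: cell (3,3) = 4817/2160
Full grid after step 3:
  10367/2160 30833/7200 24001/7200 3041/1080
  4081/900 22373/6000 9089/3000 17701/7200
  278/75 3541/1000 15563/6000 17093/7200
  1309/360 3623/1200 10129/3600 4817/2160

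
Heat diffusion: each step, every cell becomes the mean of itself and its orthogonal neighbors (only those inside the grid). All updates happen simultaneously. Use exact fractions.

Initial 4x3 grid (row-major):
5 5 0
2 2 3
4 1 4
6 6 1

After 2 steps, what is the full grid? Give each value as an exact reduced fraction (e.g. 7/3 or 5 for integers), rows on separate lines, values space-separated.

Answer: 41/12 46/15 95/36
131/40 29/10 293/120
457/120 3 347/120
145/36 159/40 113/36

Derivation:
After step 1:
  4 3 8/3
  13/4 13/5 9/4
  13/4 17/5 9/4
  16/3 7/2 11/3
After step 2:
  41/12 46/15 95/36
  131/40 29/10 293/120
  457/120 3 347/120
  145/36 159/40 113/36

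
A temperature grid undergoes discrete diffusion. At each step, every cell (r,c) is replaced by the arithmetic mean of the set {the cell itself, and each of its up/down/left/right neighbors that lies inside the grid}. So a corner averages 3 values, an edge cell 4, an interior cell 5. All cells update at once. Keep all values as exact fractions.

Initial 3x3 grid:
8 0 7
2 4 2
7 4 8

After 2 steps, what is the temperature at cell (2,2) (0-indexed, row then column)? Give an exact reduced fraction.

Step 1: cell (2,2) = 14/3
Step 2: cell (2,2) = 47/9
Full grid after step 2:
  40/9 809/240 13/3
  919/240 117/25 919/240
  46/9 343/80 47/9

Answer: 47/9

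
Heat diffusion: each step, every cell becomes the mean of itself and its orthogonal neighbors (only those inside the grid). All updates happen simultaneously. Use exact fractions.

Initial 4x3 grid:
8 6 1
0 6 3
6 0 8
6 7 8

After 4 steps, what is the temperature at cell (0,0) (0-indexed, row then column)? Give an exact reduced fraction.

Answer: 580463/129600

Derivation:
Step 1: cell (0,0) = 14/3
Step 2: cell (0,0) = 179/36
Step 3: cell (0,0) = 1865/432
Step 4: cell (0,0) = 580463/129600
Full grid after step 4:
  580463/129600 1230269/288000 571513/129600
  237397/54000 552241/120000 960713/216000
  131941/27000 191847/40000 1108153/216000
  652963/129600 518663/96000 694913/129600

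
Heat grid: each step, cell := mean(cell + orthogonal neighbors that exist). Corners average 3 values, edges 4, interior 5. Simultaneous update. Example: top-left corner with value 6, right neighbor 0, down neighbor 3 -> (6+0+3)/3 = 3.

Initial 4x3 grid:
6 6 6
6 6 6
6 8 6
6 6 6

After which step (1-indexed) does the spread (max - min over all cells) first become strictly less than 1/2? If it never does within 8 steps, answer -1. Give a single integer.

Step 1: max=13/2, min=6, spread=1/2
Step 2: max=323/50, min=6, spread=23/50
  -> spread < 1/2 first at step 2
Step 3: max=15211/2400, min=1213/200, spread=131/480
Step 4: max=136151/21600, min=21991/3600, spread=841/4320
Step 5: max=54382051/8640000, min=4413373/720000, spread=56863/345600
Step 6: max=488094341/77760000, min=39869543/6480000, spread=386393/3110400
Step 7: max=195017723131/31104000000, min=15972358813/2592000000, spread=26795339/248832000
Step 8: max=11681255714129/1866240000000, min=960206149667/155520000000, spread=254051069/2985984000

Answer: 2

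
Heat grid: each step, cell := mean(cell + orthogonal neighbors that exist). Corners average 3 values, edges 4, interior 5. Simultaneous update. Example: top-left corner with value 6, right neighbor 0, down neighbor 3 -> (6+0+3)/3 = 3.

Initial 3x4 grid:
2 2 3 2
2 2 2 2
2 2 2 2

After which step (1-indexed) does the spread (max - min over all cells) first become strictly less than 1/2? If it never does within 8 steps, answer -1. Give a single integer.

Answer: 1

Derivation:
Step 1: max=7/3, min=2, spread=1/3
  -> spread < 1/2 first at step 1
Step 2: max=271/120, min=2, spread=31/120
Step 3: max=2371/1080, min=2, spread=211/1080
Step 4: max=232897/108000, min=3647/1800, spread=14077/108000
Step 5: max=2084407/972000, min=219683/108000, spread=5363/48600
Step 6: max=62060809/29160000, min=122869/60000, spread=93859/1166400
Step 7: max=3709474481/1749600000, min=199736467/97200000, spread=4568723/69984000
Step 8: max=221732435629/104976000000, min=6013618889/2916000000, spread=8387449/167961600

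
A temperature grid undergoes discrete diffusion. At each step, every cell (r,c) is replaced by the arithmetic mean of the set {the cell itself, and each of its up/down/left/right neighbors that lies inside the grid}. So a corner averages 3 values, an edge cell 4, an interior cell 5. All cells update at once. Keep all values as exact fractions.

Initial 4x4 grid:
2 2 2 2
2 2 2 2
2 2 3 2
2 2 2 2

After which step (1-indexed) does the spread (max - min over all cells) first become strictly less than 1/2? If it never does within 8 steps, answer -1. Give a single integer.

Answer: 1

Derivation:
Step 1: max=9/4, min=2, spread=1/4
  -> spread < 1/2 first at step 1
Step 2: max=111/50, min=2, spread=11/50
Step 3: max=5167/2400, min=2, spread=367/2400
Step 4: max=23171/10800, min=1213/600, spread=1337/10800
Step 5: max=689669/324000, min=36469/18000, spread=33227/324000
Step 6: max=20654327/9720000, min=220049/108000, spread=849917/9720000
Step 7: max=616914347/291600000, min=3308533/1620000, spread=21378407/291600000
Step 8: max=18462462371/8748000000, min=995688343/486000000, spread=540072197/8748000000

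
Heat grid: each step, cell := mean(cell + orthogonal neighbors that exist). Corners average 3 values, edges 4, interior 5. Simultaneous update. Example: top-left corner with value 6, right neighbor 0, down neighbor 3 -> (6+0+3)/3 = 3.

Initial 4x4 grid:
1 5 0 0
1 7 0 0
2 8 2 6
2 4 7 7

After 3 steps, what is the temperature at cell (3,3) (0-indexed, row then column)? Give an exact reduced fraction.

Answer: 5273/1080

Derivation:
Step 1: cell (3,3) = 20/3
Step 2: cell (3,3) = 185/36
Step 3: cell (3,3) = 5273/1080
Full grid after step 3:
  3121/1080 2347/900 99/50 1021/720
  11293/3600 9757/3000 5311/2000 5687/2400
  13097/3600 4643/1200 2461/600 5393/1440
  8221/2160 32149/7200 1357/288 5273/1080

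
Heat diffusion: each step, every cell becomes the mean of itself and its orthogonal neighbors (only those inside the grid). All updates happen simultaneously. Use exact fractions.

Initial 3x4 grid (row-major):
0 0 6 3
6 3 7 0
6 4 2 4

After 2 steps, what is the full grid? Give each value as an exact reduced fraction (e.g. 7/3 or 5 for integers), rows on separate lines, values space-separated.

Answer: 8/3 49/16 257/80 7/2
181/48 347/100 387/100 121/40
77/18 13/3 17/5 13/4

Derivation:
After step 1:
  2 9/4 4 3
  15/4 4 18/5 7/2
  16/3 15/4 17/4 2
After step 2:
  8/3 49/16 257/80 7/2
  181/48 347/100 387/100 121/40
  77/18 13/3 17/5 13/4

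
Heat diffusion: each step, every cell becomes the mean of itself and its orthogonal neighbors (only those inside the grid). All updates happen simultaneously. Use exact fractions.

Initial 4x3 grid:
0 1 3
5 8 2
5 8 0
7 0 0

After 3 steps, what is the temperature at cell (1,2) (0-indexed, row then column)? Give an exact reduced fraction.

Step 1: cell (1,2) = 13/4
Step 2: cell (1,2) = 251/80
Step 3: cell (1,2) = 493/160
Full grid after step 3:
  2521/720 769/240 707/240
  1949/480 749/200 493/160
  2171/480 1477/400 1441/480
  1487/360 1123/320 907/360

Answer: 493/160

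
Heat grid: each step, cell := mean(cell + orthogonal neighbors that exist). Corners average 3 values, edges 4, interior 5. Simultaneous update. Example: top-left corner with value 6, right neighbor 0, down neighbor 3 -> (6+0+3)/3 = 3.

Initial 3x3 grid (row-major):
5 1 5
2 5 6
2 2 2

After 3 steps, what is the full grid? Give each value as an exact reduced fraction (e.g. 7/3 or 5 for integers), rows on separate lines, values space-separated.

After step 1:
  8/3 4 4
  7/2 16/5 9/2
  2 11/4 10/3
After step 2:
  61/18 52/15 25/6
  341/120 359/100 451/120
  11/4 677/240 127/36
After step 3:
  3491/1080 13151/3600 1367/360
  22627/7200 6591/2000 27077/7200
  673/240 45679/14400 7277/2160

Answer: 3491/1080 13151/3600 1367/360
22627/7200 6591/2000 27077/7200
673/240 45679/14400 7277/2160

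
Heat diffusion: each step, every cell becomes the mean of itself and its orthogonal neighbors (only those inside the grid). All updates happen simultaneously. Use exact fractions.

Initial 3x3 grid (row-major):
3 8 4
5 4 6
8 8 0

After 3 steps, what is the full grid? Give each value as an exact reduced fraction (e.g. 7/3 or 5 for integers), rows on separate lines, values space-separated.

Answer: 11867/2160 72859/14400 411/80
19321/3600 10861/2000 34417/7200
259/45 4649/900 5471/1080

Derivation:
After step 1:
  16/3 19/4 6
  5 31/5 7/2
  7 5 14/3
After step 2:
  181/36 1337/240 19/4
  353/60 489/100 611/120
  17/3 343/60 79/18
After step 3:
  11867/2160 72859/14400 411/80
  19321/3600 10861/2000 34417/7200
  259/45 4649/900 5471/1080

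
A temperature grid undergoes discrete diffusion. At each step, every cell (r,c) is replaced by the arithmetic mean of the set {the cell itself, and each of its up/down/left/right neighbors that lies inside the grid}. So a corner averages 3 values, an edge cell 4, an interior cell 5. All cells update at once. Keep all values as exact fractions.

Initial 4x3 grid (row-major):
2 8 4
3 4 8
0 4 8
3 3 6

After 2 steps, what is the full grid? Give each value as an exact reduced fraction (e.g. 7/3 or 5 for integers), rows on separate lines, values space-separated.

After step 1:
  13/3 9/2 20/3
  9/4 27/5 6
  5/2 19/5 13/2
  2 4 17/3
After step 2:
  133/36 209/40 103/18
  869/240 439/100 737/120
  211/80 111/25 659/120
  17/6 58/15 97/18

Answer: 133/36 209/40 103/18
869/240 439/100 737/120
211/80 111/25 659/120
17/6 58/15 97/18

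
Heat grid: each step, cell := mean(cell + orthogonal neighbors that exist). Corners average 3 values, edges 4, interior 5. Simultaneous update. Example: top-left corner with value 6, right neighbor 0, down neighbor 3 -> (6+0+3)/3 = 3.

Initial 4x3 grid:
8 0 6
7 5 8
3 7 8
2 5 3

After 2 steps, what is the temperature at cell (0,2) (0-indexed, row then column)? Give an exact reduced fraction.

Step 1: cell (0,2) = 14/3
Step 2: cell (0,2) = 97/18
Full grid after step 2:
  31/6 1189/240 97/18
  209/40 113/20 1399/240
  583/120 53/10 1451/240
  37/9 1111/240 193/36

Answer: 97/18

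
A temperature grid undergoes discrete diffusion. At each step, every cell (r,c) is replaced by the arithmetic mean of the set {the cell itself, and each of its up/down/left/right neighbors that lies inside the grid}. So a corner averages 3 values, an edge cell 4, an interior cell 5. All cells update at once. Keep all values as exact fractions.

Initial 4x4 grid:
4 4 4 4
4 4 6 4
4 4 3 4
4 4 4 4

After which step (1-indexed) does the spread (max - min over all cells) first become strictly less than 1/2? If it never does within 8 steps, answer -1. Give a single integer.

Step 1: max=9/2, min=15/4, spread=3/4
Step 2: max=109/25, min=23/6, spread=79/150
Step 3: max=641/150, min=9389/2400, spread=289/800
  -> spread < 1/2 first at step 3
Step 4: max=91511/21600, min=19001/4800, spread=12013/43200
Step 5: max=1131841/270000, min=172039/43200, spread=75463/360000
Step 6: max=81247883/19440000, min=86357167/21600000, spread=35264327/194400000
Step 7: max=2423922749/583200000, min=779469707/194400000, spread=21378407/145800000
Step 8: max=72529053131/17496000000, min=23456254781/5832000000, spread=540072197/4374000000

Answer: 3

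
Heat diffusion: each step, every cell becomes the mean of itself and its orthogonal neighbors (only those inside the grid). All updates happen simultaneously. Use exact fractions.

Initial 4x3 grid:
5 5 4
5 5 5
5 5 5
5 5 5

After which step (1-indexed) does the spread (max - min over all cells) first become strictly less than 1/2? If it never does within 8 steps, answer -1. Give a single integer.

Answer: 1

Derivation:
Step 1: max=5, min=14/3, spread=1/3
  -> spread < 1/2 first at step 1
Step 2: max=5, min=85/18, spread=5/18
Step 3: max=5, min=1039/216, spread=41/216
Step 4: max=5, min=125383/25920, spread=4217/25920
Step 5: max=35921/7200, min=7566851/1555200, spread=38417/311040
Step 6: max=717403/144000, min=455359789/93312000, spread=1903471/18662400
Step 7: max=21484241/4320000, min=27392610911/5598720000, spread=18038617/223948800
Step 8: max=1931073241/388800000, min=1646347817149/335923200000, spread=883978523/13436928000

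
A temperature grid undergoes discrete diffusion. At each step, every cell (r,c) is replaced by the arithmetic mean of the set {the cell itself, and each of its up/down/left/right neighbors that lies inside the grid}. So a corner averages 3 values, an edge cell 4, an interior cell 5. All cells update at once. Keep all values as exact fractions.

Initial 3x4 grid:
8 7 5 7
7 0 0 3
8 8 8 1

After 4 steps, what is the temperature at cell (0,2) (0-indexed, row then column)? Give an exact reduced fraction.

Step 1: cell (0,2) = 19/4
Step 2: cell (0,2) = 359/80
Step 3: cell (0,2) = 3579/800
Step 4: cell (0,2) = 108353/24000
Full grid after step 4:
  734347/129600 1120697/216000 108353/24000 179489/43200
  554837/96000 207083/40000 531949/120000 1164851/288000
  749447/129600 1133947/216000 321809/72000 174989/43200

Answer: 108353/24000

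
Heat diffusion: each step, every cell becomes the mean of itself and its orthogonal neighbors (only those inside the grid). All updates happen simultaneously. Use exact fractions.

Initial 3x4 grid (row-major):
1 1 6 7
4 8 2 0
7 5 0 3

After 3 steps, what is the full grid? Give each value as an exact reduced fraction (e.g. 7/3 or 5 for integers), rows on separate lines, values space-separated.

Answer: 15/4 1529/400 13051/3600 949/270
15391/3600 11623/3000 10363/3000 10951/3600
965/216 3709/900 79/25 319/120

Derivation:
After step 1:
  2 4 4 13/3
  5 4 16/5 3
  16/3 5 5/2 1
After step 2:
  11/3 7/2 233/60 34/9
  49/12 106/25 167/50 173/60
  46/9 101/24 117/40 13/6
After step 3:
  15/4 1529/400 13051/3600 949/270
  15391/3600 11623/3000 10363/3000 10951/3600
  965/216 3709/900 79/25 319/120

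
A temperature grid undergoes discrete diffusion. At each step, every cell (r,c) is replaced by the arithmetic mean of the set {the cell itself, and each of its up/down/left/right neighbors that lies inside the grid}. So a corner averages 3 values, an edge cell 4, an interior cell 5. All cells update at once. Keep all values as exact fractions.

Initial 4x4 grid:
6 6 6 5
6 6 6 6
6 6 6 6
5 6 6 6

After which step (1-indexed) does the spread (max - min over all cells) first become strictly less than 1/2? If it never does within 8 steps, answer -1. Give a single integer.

Answer: 1

Derivation:
Step 1: max=6, min=17/3, spread=1/3
  -> spread < 1/2 first at step 1
Step 2: max=6, min=103/18, spread=5/18
Step 3: max=143/24, min=1255/216, spread=4/27
Step 4: max=857/144, min=37837/6480, spread=91/810
Step 5: max=14239/2400, min=1140847/194400, spread=391/6075
Step 6: max=3840377/648000, min=6858989/1166400, spread=8389/182250
Step 7: max=115058887/19440000, min=1030702591/174960000, spread=37714/1366875
Step 8: max=229977991/38880000, min=30947184817/5248800000, spread=780031/41006250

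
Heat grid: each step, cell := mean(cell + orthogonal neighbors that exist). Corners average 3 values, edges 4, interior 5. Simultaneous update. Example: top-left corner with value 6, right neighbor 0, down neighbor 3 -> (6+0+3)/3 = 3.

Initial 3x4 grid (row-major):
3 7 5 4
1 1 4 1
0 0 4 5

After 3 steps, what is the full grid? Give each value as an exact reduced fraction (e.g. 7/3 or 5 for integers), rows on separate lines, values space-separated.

Answer: 6301/2160 5869/1800 6779/1800 797/216
9959/4800 5411/2000 4717/1500 25321/7200
3431/2160 3569/1800 5129/1800 337/108

Derivation:
After step 1:
  11/3 4 5 10/3
  5/4 13/5 3 7/2
  1/3 5/4 13/4 10/3
After step 2:
  107/36 229/60 23/6 71/18
  157/80 121/50 347/100 79/24
  17/18 223/120 65/24 121/36
After step 3:
  6301/2160 5869/1800 6779/1800 797/216
  9959/4800 5411/2000 4717/1500 25321/7200
  3431/2160 3569/1800 5129/1800 337/108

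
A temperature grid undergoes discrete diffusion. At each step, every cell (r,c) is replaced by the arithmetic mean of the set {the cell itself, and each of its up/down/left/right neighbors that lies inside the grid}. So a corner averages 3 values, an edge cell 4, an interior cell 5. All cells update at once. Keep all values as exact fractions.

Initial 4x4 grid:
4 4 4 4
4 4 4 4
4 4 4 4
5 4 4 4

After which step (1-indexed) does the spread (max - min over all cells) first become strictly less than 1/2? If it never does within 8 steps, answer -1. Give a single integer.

Step 1: max=13/3, min=4, spread=1/3
  -> spread < 1/2 first at step 1
Step 2: max=77/18, min=4, spread=5/18
Step 3: max=905/216, min=4, spread=41/216
Step 4: max=26963/6480, min=4, spread=1043/6480
Step 5: max=803153/194400, min=4, spread=25553/194400
Step 6: max=23999459/5832000, min=72079/18000, spread=645863/5832000
Step 7: max=717481691/174960000, min=480971/120000, spread=16225973/174960000
Step 8: max=21472677983/5248800000, min=216701/54000, spread=409340783/5248800000

Answer: 1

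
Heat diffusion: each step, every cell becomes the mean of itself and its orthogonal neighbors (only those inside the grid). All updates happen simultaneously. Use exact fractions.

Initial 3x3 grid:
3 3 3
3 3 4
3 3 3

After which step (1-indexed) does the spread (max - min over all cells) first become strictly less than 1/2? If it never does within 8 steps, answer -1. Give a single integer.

Answer: 1

Derivation:
Step 1: max=10/3, min=3, spread=1/3
  -> spread < 1/2 first at step 1
Step 2: max=787/240, min=3, spread=67/240
Step 3: max=6917/2160, min=607/200, spread=1807/10800
Step 4: max=2749963/864000, min=16561/5400, spread=33401/288000
Step 5: max=24557933/7776000, min=1663391/540000, spread=3025513/38880000
Step 6: max=9796126867/3110400000, min=89155949/28800000, spread=53531/995328
Step 7: max=585904925849/186624000000, min=24119116051/7776000000, spread=450953/11943936
Step 8: max=35101223560603/11197440000000, min=2900368610519/933120000000, spread=3799043/143327232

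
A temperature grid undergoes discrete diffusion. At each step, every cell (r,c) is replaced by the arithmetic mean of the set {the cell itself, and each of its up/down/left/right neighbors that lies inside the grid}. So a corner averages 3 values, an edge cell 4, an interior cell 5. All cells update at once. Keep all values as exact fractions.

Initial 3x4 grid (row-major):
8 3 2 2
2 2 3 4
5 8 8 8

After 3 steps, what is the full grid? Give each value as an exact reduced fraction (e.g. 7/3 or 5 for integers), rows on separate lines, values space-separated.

Answer: 4303/1080 27119/7200 25279/7200 3839/1080
63493/14400 3229/750 6503/1500 63193/14400
3497/720 3037/600 18977/3600 11503/2160

Derivation:
After step 1:
  13/3 15/4 5/2 8/3
  17/4 18/5 19/5 17/4
  5 23/4 27/4 20/3
After step 2:
  37/9 851/240 763/240 113/36
  1031/240 423/100 209/50 1043/240
  5 211/40 689/120 53/9
After step 3:
  4303/1080 27119/7200 25279/7200 3839/1080
  63493/14400 3229/750 6503/1500 63193/14400
  3497/720 3037/600 18977/3600 11503/2160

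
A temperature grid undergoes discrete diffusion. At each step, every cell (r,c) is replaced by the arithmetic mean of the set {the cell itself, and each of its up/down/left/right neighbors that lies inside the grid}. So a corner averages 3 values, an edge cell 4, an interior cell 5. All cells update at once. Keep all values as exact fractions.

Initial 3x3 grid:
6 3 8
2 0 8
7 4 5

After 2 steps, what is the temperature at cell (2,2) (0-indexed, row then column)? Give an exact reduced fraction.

Step 1: cell (2,2) = 17/3
Step 2: cell (2,2) = 179/36
Full grid after step 2:
  35/9 353/80 95/18
  303/80 413/100 413/80
  145/36 87/20 179/36

Answer: 179/36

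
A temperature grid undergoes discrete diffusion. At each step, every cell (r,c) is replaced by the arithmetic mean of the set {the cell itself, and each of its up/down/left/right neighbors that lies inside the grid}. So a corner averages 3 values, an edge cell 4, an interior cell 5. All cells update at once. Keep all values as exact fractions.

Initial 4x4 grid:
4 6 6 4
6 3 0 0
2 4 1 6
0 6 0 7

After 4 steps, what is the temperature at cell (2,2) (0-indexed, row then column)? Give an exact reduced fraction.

Answer: 140021/45000

Derivation:
Step 1: cell (2,2) = 11/5
Step 2: cell (2,2) = 72/25
Step 3: cell (2,2) = 1124/375
Step 4: cell (2,2) = 140021/45000
Full grid after step 4:
  26321/6480 835667/216000 750899/216000 42289/12960
  805307/216000 316909/90000 585323/180000 169151/54000
  704251/216000 568051/180000 140021/45000 169259/54000
  196237/64800 164239/54000 168419/54000 26173/8100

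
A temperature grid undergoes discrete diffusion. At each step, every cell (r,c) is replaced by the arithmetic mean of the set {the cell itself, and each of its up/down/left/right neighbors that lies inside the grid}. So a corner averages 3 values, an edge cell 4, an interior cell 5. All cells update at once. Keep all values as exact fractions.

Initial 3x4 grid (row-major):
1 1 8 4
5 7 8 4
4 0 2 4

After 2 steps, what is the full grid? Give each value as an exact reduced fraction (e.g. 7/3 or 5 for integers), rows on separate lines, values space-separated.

Answer: 65/18 481/120 619/120 187/36
827/240 87/20 19/4 73/15
7/2 279/80 953/240 71/18

Derivation:
After step 1:
  7/3 17/4 21/4 16/3
  17/4 21/5 29/5 5
  3 13/4 7/2 10/3
After step 2:
  65/18 481/120 619/120 187/36
  827/240 87/20 19/4 73/15
  7/2 279/80 953/240 71/18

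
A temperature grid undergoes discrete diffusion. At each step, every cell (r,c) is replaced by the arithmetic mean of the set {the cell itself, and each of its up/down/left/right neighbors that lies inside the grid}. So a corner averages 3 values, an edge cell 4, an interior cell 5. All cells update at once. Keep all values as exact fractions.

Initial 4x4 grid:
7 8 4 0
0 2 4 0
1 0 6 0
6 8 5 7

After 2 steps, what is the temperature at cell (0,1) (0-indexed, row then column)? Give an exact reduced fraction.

Step 1: cell (0,1) = 21/4
Step 2: cell (0,1) = 341/80
Full grid after step 2:
  17/4 341/80 827/240 19/9
  241/80 343/100 14/5 527/240
  253/80 157/50 387/100 45/16
  23/6 393/80 73/16 55/12

Answer: 341/80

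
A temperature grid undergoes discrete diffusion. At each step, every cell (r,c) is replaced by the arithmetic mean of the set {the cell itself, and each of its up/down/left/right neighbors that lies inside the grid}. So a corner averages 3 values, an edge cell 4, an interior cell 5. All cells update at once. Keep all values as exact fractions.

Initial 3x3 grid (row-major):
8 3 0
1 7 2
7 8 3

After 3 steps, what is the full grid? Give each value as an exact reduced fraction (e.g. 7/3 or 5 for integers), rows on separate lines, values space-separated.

After step 1:
  4 9/2 5/3
  23/4 21/5 3
  16/3 25/4 13/3
After step 2:
  19/4 431/120 55/18
  1157/240 237/50 33/10
  52/9 1207/240 163/36
After step 3:
  351/80 29047/7200 3581/1080
  72319/14400 12889/3000 4687/1200
  2813/540 72269/14400 9257/2160

Answer: 351/80 29047/7200 3581/1080
72319/14400 12889/3000 4687/1200
2813/540 72269/14400 9257/2160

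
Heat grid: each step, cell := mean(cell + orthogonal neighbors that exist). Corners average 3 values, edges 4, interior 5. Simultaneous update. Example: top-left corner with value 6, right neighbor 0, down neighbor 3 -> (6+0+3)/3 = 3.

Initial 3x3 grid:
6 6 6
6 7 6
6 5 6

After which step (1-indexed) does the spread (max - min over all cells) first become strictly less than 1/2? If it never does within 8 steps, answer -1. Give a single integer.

Answer: 2

Derivation:
Step 1: max=25/4, min=17/3, spread=7/12
Step 2: max=37/6, min=35/6, spread=1/3
  -> spread < 1/2 first at step 2
Step 3: max=5891/960, min=2561/432, spread=1799/8640
Step 4: max=8771/1440, min=32183/5400, spread=2833/21600
Step 5: max=6998873/1152000, min=9314921/1555200, spread=2671151/31104000
Step 6: max=94202677/15552000, min=466566563/77760000, spread=741137/12960000
Step 7: max=75280345171/12441600000, min=33659191889/5598720000, spread=4339268759/111974400000
Step 8: max=338323631393/55987200000, min=842094155821/139968000000, spread=7429845323/279936000000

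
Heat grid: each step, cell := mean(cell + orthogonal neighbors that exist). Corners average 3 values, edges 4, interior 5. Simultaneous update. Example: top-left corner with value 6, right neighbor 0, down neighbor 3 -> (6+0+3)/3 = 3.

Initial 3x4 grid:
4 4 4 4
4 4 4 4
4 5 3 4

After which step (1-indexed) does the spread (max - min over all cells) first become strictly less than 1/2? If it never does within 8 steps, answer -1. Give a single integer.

Answer: 2

Derivation:
Step 1: max=13/3, min=11/3, spread=2/3
Step 2: max=62/15, min=58/15, spread=4/15
  -> spread < 1/2 first at step 2
Step 3: max=557/135, min=523/135, spread=34/135
Step 4: max=44041/10800, min=42359/10800, spread=841/5400
Step 5: max=49397/12150, min=47803/12150, spread=797/6075
Step 6: max=31490393/7776000, min=30717607/7776000, spread=386393/3888000
Step 7: max=282748223/69984000, min=277123777/69984000, spread=2812223/34992000
Step 8: max=22581797629/5598720000, min=22207962371/5598720000, spread=186917629/2799360000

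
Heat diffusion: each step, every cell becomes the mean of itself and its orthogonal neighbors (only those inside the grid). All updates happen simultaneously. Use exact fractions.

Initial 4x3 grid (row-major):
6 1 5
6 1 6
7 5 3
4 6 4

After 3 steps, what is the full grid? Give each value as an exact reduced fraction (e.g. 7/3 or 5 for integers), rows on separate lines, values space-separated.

After step 1:
  13/3 13/4 4
  5 19/5 15/4
  11/2 22/5 9/2
  17/3 19/4 13/3
After step 2:
  151/36 923/240 11/3
  559/120 101/25 321/80
  617/120 459/100 1019/240
  191/36 383/80 163/36
After step 3:
  9143/2160 56689/14400 461/120
  16231/3600 1586/375 3193/800
  8863/1800 4561/1000 31277/7200
  10969/2160 23053/4800 2441/540

Answer: 9143/2160 56689/14400 461/120
16231/3600 1586/375 3193/800
8863/1800 4561/1000 31277/7200
10969/2160 23053/4800 2441/540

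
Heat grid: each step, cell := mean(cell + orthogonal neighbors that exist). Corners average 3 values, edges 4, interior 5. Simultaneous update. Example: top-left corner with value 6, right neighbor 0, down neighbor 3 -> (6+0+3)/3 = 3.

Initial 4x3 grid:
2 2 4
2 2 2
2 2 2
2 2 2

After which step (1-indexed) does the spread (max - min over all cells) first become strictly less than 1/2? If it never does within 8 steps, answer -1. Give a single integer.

Step 1: max=8/3, min=2, spread=2/3
Step 2: max=23/9, min=2, spread=5/9
Step 3: max=257/108, min=2, spread=41/108
  -> spread < 1/2 first at step 3
Step 4: max=30137/12960, min=2, spread=4217/12960
Step 5: max=1764349/777600, min=7279/3600, spread=38417/155520
Step 6: max=104512211/46656000, min=146597/72000, spread=1903471/9331200
Step 7: max=6199709089/2799360000, min=4435759/2160000, spread=18038617/111974400
Step 8: max=369191382851/167961600000, min=401726759/194400000, spread=883978523/6718464000

Answer: 3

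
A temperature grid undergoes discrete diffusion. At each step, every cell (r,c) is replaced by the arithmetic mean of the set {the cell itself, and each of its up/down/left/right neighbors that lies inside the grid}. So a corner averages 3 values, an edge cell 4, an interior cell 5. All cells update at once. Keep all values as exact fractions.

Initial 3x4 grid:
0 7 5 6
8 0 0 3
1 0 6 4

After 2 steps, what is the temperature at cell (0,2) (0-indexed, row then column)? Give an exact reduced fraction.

Answer: 449/120

Derivation:
Step 1: cell (0,2) = 9/2
Step 2: cell (0,2) = 449/120
Full grid after step 2:
  41/12 31/8 449/120 149/36
  53/16 64/25 321/100 301/80
  7/3 41/16 683/240 121/36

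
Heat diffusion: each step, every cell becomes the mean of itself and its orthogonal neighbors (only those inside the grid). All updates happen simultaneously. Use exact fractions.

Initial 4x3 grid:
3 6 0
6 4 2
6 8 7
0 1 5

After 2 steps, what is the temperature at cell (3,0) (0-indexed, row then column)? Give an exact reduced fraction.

Step 1: cell (3,0) = 7/3
Step 2: cell (3,0) = 65/18
Full grid after step 2:
  13/3 967/240 55/18
  399/80 433/100 997/240
  1037/240 122/25 1097/240
  65/18 461/120 40/9

Answer: 65/18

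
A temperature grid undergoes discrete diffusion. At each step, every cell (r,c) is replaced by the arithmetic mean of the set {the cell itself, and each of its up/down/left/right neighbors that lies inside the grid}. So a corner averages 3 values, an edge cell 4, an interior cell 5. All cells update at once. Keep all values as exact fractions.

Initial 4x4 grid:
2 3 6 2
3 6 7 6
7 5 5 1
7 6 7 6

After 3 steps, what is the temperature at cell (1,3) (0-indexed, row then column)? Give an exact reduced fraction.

Answer: 4181/900

Derivation:
Step 1: cell (1,3) = 4
Step 2: cell (1,3) = 115/24
Step 3: cell (1,3) = 4181/900
Full grid after step 3:
  8803/2160 32011/7200 32683/7200 2021/432
  16973/3600 5717/1200 30043/6000 4181/900
  19433/3600 6671/1200 30973/6000 2233/450
  12913/2160 41881/7200 39913/7200 2171/432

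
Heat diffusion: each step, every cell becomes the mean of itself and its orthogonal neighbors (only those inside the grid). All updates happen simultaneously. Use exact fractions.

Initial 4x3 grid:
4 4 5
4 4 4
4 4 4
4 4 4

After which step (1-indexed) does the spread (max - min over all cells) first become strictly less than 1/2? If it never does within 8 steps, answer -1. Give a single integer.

Step 1: max=13/3, min=4, spread=1/3
  -> spread < 1/2 first at step 1
Step 2: max=77/18, min=4, spread=5/18
Step 3: max=905/216, min=4, spread=41/216
Step 4: max=107897/25920, min=4, spread=4217/25920
Step 5: max=6429949/1555200, min=28879/7200, spread=38417/311040
Step 6: max=384448211/93312000, min=578597/144000, spread=1903471/18662400
Step 7: max=22995869089/5598720000, min=17395759/4320000, spread=18038617/223948800
Step 8: max=1376960982851/335923200000, min=1568126759/388800000, spread=883978523/13436928000

Answer: 1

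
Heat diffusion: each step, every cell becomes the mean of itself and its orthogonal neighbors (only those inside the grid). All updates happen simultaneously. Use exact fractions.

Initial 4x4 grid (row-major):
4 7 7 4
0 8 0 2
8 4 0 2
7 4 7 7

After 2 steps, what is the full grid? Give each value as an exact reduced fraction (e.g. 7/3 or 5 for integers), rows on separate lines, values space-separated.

After step 1:
  11/3 13/2 9/2 13/3
  5 19/5 17/5 2
  19/4 24/5 13/5 11/4
  19/3 11/2 9/2 16/3
After step 2:
  91/18 277/60 281/60 65/18
  1033/240 47/10 163/50 749/240
  1253/240 429/100 361/100 761/240
  199/36 317/60 269/60 151/36

Answer: 91/18 277/60 281/60 65/18
1033/240 47/10 163/50 749/240
1253/240 429/100 361/100 761/240
199/36 317/60 269/60 151/36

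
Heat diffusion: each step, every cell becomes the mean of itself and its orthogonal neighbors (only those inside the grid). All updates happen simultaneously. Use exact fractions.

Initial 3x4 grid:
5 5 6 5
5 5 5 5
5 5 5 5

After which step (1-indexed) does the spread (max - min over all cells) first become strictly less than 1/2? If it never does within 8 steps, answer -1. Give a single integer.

Answer: 1

Derivation:
Step 1: max=16/3, min=5, spread=1/3
  -> spread < 1/2 first at step 1
Step 2: max=631/120, min=5, spread=31/120
Step 3: max=5611/1080, min=5, spread=211/1080
Step 4: max=556897/108000, min=9047/1800, spread=14077/108000
Step 5: max=5000407/972000, min=543683/108000, spread=5363/48600
Step 6: max=149540809/29160000, min=302869/60000, spread=93859/1166400
Step 7: max=8958274481/1749600000, min=491336467/97200000, spread=4568723/69984000
Step 8: max=536660435629/104976000000, min=14761618889/2916000000, spread=8387449/167961600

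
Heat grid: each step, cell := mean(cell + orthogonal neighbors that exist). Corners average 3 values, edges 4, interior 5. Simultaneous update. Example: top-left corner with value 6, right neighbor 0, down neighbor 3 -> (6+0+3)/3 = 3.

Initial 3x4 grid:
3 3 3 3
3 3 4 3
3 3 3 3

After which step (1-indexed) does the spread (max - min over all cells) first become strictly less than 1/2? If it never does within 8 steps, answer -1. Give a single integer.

Answer: 1

Derivation:
Step 1: max=13/4, min=3, spread=1/4
  -> spread < 1/2 first at step 1
Step 2: max=323/100, min=3, spread=23/100
Step 3: max=15211/4800, min=1213/400, spread=131/960
Step 4: max=136151/43200, min=21991/7200, spread=841/8640
Step 5: max=54382051/17280000, min=4413373/1440000, spread=56863/691200
Step 6: max=488094341/155520000, min=39869543/12960000, spread=386393/6220800
Step 7: max=195017723131/62208000000, min=15972358813/5184000000, spread=26795339/497664000
Step 8: max=11681255714129/3732480000000, min=960206149667/311040000000, spread=254051069/5971968000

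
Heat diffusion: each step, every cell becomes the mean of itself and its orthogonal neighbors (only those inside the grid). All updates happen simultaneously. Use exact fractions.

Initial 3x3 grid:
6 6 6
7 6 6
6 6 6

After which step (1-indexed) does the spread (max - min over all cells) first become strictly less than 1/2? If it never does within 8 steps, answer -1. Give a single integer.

Step 1: max=19/3, min=6, spread=1/3
  -> spread < 1/2 first at step 1
Step 2: max=1507/240, min=6, spread=67/240
Step 3: max=13397/2160, min=1207/200, spread=1807/10800
Step 4: max=5341963/864000, min=32761/5400, spread=33401/288000
Step 5: max=47885933/7776000, min=3283391/540000, spread=3025513/38880000
Step 6: max=19127326867/3110400000, min=175555949/28800000, spread=53531/995328
Step 7: max=1145776925849/186624000000, min=47447116051/7776000000, spread=450953/11943936
Step 8: max=68693543560603/11197440000000, min=5699728610519/933120000000, spread=3799043/143327232

Answer: 1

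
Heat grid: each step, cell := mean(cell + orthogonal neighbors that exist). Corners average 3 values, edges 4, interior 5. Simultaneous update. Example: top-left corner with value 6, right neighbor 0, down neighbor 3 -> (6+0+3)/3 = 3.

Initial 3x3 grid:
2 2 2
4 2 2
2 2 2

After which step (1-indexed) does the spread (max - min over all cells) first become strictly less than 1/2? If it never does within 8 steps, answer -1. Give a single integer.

Answer: 3

Derivation:
Step 1: max=8/3, min=2, spread=2/3
Step 2: max=307/120, min=2, spread=67/120
Step 3: max=2597/1080, min=207/100, spread=1807/5400
  -> spread < 1/2 first at step 3
Step 4: max=1021963/432000, min=5761/2700, spread=33401/144000
Step 5: max=9005933/3888000, min=583391/270000, spread=3025513/19440000
Step 6: max=3575326867/1555200000, min=31555949/14400000, spread=53531/497664
Step 7: max=212656925849/93312000000, min=8567116051/3888000000, spread=450953/5971968
Step 8: max=12706343560603/5598720000000, min=1034128610519/466560000000, spread=3799043/71663616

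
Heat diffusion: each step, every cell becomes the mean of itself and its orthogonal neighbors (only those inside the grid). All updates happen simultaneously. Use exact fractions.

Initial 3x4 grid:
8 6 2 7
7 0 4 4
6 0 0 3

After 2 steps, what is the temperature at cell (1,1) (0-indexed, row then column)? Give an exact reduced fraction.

Answer: 323/100

Derivation:
Step 1: cell (1,1) = 17/5
Step 2: cell (1,1) = 323/100
Full grid after step 2:
  65/12 383/80 181/48 163/36
  1199/240 323/100 82/25 79/24
  133/36 659/240 91/48 103/36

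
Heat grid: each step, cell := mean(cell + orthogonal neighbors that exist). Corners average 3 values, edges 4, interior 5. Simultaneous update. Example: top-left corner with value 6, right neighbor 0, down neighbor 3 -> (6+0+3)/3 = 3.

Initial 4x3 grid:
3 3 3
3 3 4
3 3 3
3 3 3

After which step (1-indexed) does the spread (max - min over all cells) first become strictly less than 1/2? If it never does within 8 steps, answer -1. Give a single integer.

Answer: 1

Derivation:
Step 1: max=10/3, min=3, spread=1/3
  -> spread < 1/2 first at step 1
Step 2: max=391/120, min=3, spread=31/120
Step 3: max=3451/1080, min=3, spread=211/1080
Step 4: max=340897/108000, min=5447/1800, spread=14077/108000
Step 5: max=3056407/972000, min=327683/108000, spread=5363/48600
Step 6: max=91220809/29160000, min=182869/60000, spread=93859/1166400
Step 7: max=5459074481/1749600000, min=296936467/97200000, spread=4568723/69984000
Step 8: max=326708435629/104976000000, min=8929618889/2916000000, spread=8387449/167961600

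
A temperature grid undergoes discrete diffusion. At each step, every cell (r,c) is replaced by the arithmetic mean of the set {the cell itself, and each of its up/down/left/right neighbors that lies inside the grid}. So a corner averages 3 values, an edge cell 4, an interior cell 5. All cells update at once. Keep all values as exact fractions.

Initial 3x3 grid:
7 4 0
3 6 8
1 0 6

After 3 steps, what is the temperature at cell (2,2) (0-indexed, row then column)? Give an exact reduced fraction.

Answer: 8737/2160

Derivation:
Step 1: cell (2,2) = 14/3
Step 2: cell (2,2) = 155/36
Step 3: cell (2,2) = 8737/2160
Full grid after step 3:
  4421/1080 62189/14400 351/80
  18163/4800 23893/6000 15641/3600
  3571/1080 5921/1600 8737/2160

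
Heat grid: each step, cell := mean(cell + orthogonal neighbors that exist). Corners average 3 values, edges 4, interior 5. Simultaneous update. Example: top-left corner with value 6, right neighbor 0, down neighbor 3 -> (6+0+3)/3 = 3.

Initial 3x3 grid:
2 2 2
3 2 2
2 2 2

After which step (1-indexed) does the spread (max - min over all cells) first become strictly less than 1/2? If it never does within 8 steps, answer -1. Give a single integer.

Answer: 1

Derivation:
Step 1: max=7/3, min=2, spread=1/3
  -> spread < 1/2 first at step 1
Step 2: max=547/240, min=2, spread=67/240
Step 3: max=4757/2160, min=407/200, spread=1807/10800
Step 4: max=1885963/864000, min=11161/5400, spread=33401/288000
Step 5: max=16781933/7776000, min=1123391/540000, spread=3025513/38880000
Step 6: max=6685726867/3110400000, min=60355949/28800000, spread=53531/995328
Step 7: max=399280925849/186624000000, min=16343116051/7776000000, spread=450953/11943936
Step 8: max=23903783560603/11197440000000, min=1967248610519/933120000000, spread=3799043/143327232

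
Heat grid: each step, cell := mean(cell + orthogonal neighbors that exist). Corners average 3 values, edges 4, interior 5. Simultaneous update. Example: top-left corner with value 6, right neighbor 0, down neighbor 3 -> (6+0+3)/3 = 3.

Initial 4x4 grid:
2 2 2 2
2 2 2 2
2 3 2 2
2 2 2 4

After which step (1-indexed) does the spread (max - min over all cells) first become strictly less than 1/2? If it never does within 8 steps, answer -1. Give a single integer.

Answer: 3

Derivation:
Step 1: max=8/3, min=2, spread=2/3
Step 2: max=23/9, min=2, spread=5/9
Step 3: max=5257/2160, min=813/400, spread=2167/5400
  -> spread < 1/2 first at step 3
Step 4: max=153979/64800, min=14791/7200, spread=1043/3240
Step 5: max=4534609/1944000, min=148849/72000, spread=257843/972000
Step 6: max=26835491/11664000, min=2694671/1296000, spread=645863/2916000
Step 7: max=3983237737/1749600000, min=406524253/194400000, spread=16225973/87480000
Step 8: max=118487948719/52488000000, min=12255681451/5832000000, spread=409340783/2624400000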